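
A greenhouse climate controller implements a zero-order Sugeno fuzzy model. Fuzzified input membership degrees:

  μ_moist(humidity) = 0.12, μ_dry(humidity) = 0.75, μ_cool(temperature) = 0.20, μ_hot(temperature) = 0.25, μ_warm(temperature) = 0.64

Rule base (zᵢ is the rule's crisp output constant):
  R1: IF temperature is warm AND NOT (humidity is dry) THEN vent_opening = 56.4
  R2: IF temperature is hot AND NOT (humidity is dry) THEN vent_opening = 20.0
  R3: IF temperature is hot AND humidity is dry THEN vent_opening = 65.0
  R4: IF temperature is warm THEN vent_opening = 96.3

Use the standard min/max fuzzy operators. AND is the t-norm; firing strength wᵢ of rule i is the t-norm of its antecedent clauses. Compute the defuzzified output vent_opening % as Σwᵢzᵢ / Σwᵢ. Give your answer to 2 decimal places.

R1 (z=56.4): warm=0.64, ¬dry=1−0.75=0.25; AND[min(a, b)] → w = 0.25
R2 (z=20.0): hot=0.25, ¬dry=1−0.75=0.25; AND[min(a, b)] → w = 0.25
R3 (z=65.0): hot=0.25, dry=0.75; AND[min(a, b)] → w = 0.25
R4 (z=96.3): warm=0.64 → w = 0.64
Weighted average = (0.25·56.4 + 0.25·20.0 + 0.25·65.0 + 0.64·96.3) / (0.25 + 0.25 + 0.25 + 0.64)
  = 96.9820 / 1.3900 = 69.77

69.77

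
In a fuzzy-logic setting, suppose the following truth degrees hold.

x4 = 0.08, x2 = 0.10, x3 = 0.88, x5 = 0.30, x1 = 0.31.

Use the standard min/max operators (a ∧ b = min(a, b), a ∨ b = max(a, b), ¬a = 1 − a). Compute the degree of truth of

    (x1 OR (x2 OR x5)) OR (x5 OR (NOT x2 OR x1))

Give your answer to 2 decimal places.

0.90

x2 OR x5 = max(a, b) on (0.10, 0.30) = 0.30
x1 OR (x2 OR x5) = max(a, b) on (0.31, 0.30) = 0.31
NOT x2 = 1 − 0.10 = 0.90
NOT x2 OR x1 = max(a, b) on (0.90, 0.31) = 0.90
x5 OR (NOT x2 OR x1) = max(a, b) on (0.30, 0.90) = 0.90
(x1 OR (x2 OR x5)) OR (x5 OR (NOT x2 OR x1)) = max(a, b) on (0.31, 0.90) = 0.90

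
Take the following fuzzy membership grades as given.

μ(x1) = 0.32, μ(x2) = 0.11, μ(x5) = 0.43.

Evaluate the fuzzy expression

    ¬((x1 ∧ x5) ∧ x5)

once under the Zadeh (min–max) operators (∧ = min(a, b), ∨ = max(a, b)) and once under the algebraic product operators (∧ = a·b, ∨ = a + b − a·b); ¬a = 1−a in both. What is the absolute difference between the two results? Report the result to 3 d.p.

0.261

Under Zadeh (min–max):
  x1 ∧ x5 = min(a, b) on (0.32, 0.43) = 0.32
  (x1 ∧ x5) ∧ x5 = min(a, b) on (0.32, 0.43) = 0.32
  ¬((x1 ∧ x5) ∧ x5) = 1 − 0.32 = 0.68
  → value = 0.6800
Under algebraic product:
  x1 ∧ x5 = a·b on (0.3200, 0.4300) = 0.1376
  (x1 ∧ x5) ∧ x5 = a·b on (0.1376, 0.4300) = 0.0592
  ¬((x1 ∧ x5) ∧ x5) = 1 − 0.0592 = 0.9408
  → value = 0.9408
|0.6800 − 0.9408| = 0.261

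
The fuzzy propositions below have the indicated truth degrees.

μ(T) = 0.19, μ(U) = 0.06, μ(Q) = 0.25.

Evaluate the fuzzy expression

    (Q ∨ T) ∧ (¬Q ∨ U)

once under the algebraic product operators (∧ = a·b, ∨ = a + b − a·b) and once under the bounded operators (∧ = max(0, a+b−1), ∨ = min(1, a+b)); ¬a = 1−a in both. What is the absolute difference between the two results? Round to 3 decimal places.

Under algebraic product:
  Q ∨ T = a + b − a·b on (0.2500, 0.1900) = 0.3925
  ¬Q = 1 − 0.2500 = 0.7500
  ¬Q ∨ U = a + b − a·b on (0.7500, 0.0600) = 0.7650
  (Q ∨ T) ∧ (¬Q ∨ U) = a·b on (0.3925, 0.7650) = 0.3003
  → value = 0.3003
Under bounded:
  Q ∨ T = min(1, a+b) on (0.25, 0.19) = 0.44
  ¬Q = 1 − 0.25 = 0.75
  ¬Q ∨ U = min(1, a+b) on (0.75, 0.06) = 0.81
  (Q ∨ T) ∧ (¬Q ∨ U) = max(0, a+b−1) on (0.44, 0.81) = 0.25
  → value = 0.2500
|0.3003 − 0.2500| = 0.050

0.050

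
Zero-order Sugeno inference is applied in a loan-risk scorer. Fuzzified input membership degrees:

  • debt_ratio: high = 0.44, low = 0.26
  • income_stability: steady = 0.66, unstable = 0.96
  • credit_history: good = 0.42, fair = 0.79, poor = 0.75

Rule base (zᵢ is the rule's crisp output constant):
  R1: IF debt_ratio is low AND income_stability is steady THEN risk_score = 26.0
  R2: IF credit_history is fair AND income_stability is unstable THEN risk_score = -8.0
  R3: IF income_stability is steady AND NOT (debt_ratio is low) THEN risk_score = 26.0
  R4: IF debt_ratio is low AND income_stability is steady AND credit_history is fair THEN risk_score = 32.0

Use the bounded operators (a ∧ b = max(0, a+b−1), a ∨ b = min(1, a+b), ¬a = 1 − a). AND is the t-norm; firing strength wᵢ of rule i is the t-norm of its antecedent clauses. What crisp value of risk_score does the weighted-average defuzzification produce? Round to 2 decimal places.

R1 (z=26.0): low=0.26, steady=0.66; AND[max(0, a+b−1)] → w = 0.00
R2 (z=-8.0): fair=0.79, unstable=0.96; AND[max(0, a+b−1)] → w = 0.75
R3 (z=26.0): steady=0.66, ¬low=1−0.26=0.74; AND[max(0, a+b−1)] → w = 0.40
R4 (z=32.0): low=0.26, steady=0.66, fair=0.79; AND[max(0, a+b−1)] → w = 0.00
Weighted average = (0.00·26.0 + 0.75·-8.0 + 0.40·26.0 + 0.00·32.0) / (0.00 + 0.75 + 0.40 + 0.00)
  = 4.4000 / 1.1500 = 3.83

3.83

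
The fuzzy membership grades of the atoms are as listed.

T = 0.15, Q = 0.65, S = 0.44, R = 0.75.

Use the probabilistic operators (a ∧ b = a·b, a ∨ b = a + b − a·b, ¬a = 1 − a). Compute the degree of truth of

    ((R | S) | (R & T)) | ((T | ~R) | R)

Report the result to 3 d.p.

R | S = a + b − a·b on (0.7500, 0.4400) = 0.8600
R & T = a·b on (0.7500, 0.1500) = 0.1125
(R | S) | (R & T) = a + b − a·b on (0.8600, 0.1125) = 0.8757
~R = 1 − 0.7500 = 0.2500
T | ~R = a + b − a·b on (0.1500, 0.2500) = 0.3625
(T | ~R) | R = a + b − a·b on (0.3625, 0.7500) = 0.8406
((R | S) | (R & T)) | ((T | ~R) | R) = a + b − a·b on (0.8757, 0.8406) = 0.9802

0.980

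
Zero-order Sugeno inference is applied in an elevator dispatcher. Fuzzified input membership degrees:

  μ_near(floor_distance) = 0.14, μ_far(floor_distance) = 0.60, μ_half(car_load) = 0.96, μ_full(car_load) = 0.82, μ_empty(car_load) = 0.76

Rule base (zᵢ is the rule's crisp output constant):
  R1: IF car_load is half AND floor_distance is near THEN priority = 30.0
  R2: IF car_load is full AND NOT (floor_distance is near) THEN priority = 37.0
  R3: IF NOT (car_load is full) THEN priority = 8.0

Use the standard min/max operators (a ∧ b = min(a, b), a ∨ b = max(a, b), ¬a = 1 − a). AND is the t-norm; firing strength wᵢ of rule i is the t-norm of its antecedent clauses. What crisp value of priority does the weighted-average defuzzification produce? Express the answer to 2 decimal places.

R1 (z=30.0): half=0.96, near=0.14; AND[min(a, b)] → w = 0.14
R2 (z=37.0): full=0.82, ¬near=1−0.14=0.86; AND[min(a, b)] → w = 0.82
R3 (z=8.0): ¬full=1−0.82=0.18 → w = 0.18
Weighted average = (0.14·30.0 + 0.82·37.0 + 0.18·8.0) / (0.14 + 0.82 + 0.18)
  = 35.9800 / 1.1400 = 31.56

31.56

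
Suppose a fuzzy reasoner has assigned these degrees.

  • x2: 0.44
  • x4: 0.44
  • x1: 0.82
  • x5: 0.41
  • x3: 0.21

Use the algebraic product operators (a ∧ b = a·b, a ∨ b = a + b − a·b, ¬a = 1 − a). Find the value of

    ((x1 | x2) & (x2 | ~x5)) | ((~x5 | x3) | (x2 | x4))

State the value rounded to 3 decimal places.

x1 | x2 = a + b − a·b on (0.8200, 0.4400) = 0.8992
~x5 = 1 − 0.4100 = 0.5900
x2 | ~x5 = a + b − a·b on (0.4400, 0.5900) = 0.7704
(x1 | x2) & (x2 | ~x5) = a·b on (0.8992, 0.7704) = 0.6927
~x5 = 1 − 0.4100 = 0.5900
~x5 | x3 = a + b − a·b on (0.5900, 0.2100) = 0.6761
x2 | x4 = a + b − a·b on (0.4400, 0.4400) = 0.6864
(~x5 | x3) | (x2 | x4) = a + b − a·b on (0.6761, 0.6864) = 0.8984
((x1 | x2) & (x2 | ~x5)) | ((~x5 | x3) | (x2 | x4)) = a + b − a·b on (0.6927, 0.8984) = 0.9688

0.969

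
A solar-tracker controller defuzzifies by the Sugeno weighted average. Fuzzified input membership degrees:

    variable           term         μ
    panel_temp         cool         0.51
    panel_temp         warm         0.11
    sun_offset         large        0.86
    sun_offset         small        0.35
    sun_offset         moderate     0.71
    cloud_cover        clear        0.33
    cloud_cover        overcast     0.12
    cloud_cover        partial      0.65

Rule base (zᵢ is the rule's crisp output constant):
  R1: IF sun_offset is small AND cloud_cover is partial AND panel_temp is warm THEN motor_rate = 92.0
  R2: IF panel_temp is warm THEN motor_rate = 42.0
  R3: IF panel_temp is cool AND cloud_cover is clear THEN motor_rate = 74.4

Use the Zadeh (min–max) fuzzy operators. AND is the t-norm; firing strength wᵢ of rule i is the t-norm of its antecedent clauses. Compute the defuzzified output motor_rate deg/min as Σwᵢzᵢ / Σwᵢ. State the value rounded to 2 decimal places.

R1 (z=92.0): small=0.35, partial=0.65, warm=0.11; AND[min(a, b)] → w = 0.11
R2 (z=42.0): warm=0.11 → w = 0.11
R3 (z=74.4): cool=0.51, clear=0.33; AND[min(a, b)] → w = 0.33
Weighted average = (0.11·92.0 + 0.11·42.0 + 0.33·74.4) / (0.11 + 0.11 + 0.33)
  = 39.2920 / 0.5500 = 71.44

71.44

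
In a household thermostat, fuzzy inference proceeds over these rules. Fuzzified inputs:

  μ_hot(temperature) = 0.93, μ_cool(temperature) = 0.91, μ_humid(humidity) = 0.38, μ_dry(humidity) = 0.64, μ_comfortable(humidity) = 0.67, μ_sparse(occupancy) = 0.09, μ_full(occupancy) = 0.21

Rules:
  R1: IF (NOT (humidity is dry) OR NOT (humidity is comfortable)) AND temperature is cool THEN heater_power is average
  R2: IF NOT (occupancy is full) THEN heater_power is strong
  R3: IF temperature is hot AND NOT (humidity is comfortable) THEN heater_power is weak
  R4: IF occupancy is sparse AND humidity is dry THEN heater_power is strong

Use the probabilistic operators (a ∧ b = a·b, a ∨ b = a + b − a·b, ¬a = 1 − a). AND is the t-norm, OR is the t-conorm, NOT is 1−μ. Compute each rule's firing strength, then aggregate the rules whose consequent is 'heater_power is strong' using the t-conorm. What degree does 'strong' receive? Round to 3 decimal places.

0.802

R1: (¬dry=1−0.64=0.36 OR ¬comfortable=1−0.67=0.33) = 0.5712; AND[a·b] with cool=0.91 → w = 0.5198
R2: ¬full=1−0.21=0.79 → w = 0.7900
R3: hot=0.93, ¬comfortable=1−0.67=0.33; AND[a·b] → w = 0.3069
R4: sparse=0.09, dry=0.64; AND[a·b] → w = 0.0576
Rules with consequent 'strong': {R2, R4} → strengths 0.7900, 0.0576
Aggregate via t-conorm [a + b − a·b]: 0.8021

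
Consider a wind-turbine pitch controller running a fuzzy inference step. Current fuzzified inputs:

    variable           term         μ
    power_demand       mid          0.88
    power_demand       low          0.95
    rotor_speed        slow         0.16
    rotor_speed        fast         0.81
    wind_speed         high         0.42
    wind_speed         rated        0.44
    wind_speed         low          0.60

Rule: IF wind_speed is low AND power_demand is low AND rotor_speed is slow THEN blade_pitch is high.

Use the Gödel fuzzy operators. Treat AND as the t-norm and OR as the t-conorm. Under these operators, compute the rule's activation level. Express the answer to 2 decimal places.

0.16

firing strength: low=0.60, low=0.95, slow=0.16; AND[min(a, b)] → w = 0.16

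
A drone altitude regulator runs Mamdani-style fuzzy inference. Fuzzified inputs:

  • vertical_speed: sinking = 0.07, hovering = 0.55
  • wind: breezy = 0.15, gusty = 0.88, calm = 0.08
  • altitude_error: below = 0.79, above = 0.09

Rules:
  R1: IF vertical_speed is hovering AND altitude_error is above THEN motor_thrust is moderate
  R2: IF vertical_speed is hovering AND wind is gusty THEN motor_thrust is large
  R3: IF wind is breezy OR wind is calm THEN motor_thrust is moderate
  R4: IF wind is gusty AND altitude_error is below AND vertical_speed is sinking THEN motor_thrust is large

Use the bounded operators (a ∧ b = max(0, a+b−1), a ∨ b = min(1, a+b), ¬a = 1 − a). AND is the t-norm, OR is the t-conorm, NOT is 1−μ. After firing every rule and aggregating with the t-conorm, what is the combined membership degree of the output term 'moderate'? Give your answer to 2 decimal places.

R1: hovering=0.55, above=0.09; AND[max(0, a+b−1)] → w = 0.00
R2: hovering=0.55, gusty=0.88; AND[max(0, a+b−1)] → w = 0.43
R3: breezy=0.15, calm=0.08; OR[min(1, a+b)] → w = 0.23
R4: gusty=0.88, below=0.79, sinking=0.07; AND[max(0, a+b−1)] → w = 0.00
Rules with consequent 'moderate': {R1, R3} → strengths 0.00, 0.23
Aggregate via t-conorm [min(1, a+b)]: 0.23

0.23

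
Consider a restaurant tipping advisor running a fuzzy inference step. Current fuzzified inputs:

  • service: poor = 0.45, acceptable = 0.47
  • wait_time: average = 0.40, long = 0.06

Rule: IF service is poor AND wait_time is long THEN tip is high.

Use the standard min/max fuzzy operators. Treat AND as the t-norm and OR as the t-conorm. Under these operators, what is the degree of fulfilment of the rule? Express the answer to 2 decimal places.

0.06

firing strength: poor=0.45, long=0.06; AND[min(a, b)] → w = 0.06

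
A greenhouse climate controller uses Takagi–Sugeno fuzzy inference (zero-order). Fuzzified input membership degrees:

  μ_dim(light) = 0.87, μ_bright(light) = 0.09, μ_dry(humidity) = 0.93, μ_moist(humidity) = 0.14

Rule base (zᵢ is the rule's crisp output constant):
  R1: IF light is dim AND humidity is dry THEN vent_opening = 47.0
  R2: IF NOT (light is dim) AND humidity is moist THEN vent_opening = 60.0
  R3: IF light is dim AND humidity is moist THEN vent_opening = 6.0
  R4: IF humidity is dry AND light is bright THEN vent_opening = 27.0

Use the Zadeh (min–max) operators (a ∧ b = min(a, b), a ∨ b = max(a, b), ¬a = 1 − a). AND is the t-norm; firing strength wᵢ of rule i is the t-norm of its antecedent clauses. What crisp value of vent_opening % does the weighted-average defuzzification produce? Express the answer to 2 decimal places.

42.24

R1 (z=47.0): dim=0.87, dry=0.93; AND[min(a, b)] → w = 0.87
R2 (z=60.0): ¬dim=1−0.87=0.13, moist=0.14; AND[min(a, b)] → w = 0.13
R3 (z=6.0): dim=0.87, moist=0.14; AND[min(a, b)] → w = 0.14
R4 (z=27.0): dry=0.93, bright=0.09; AND[min(a, b)] → w = 0.09
Weighted average = (0.87·47.0 + 0.13·60.0 + 0.14·6.0 + 0.09·27.0) / (0.87 + 0.13 + 0.14 + 0.09)
  = 51.9600 / 1.2300 = 42.24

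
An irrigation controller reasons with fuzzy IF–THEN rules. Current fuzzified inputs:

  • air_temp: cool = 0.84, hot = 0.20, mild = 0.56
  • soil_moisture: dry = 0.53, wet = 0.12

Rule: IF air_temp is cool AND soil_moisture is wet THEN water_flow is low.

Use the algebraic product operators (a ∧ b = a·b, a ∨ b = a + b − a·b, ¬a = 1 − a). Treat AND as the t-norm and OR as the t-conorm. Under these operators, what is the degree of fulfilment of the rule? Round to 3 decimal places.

0.101

firing strength: cool=0.84, wet=0.12; AND[a·b] → w = 0.1008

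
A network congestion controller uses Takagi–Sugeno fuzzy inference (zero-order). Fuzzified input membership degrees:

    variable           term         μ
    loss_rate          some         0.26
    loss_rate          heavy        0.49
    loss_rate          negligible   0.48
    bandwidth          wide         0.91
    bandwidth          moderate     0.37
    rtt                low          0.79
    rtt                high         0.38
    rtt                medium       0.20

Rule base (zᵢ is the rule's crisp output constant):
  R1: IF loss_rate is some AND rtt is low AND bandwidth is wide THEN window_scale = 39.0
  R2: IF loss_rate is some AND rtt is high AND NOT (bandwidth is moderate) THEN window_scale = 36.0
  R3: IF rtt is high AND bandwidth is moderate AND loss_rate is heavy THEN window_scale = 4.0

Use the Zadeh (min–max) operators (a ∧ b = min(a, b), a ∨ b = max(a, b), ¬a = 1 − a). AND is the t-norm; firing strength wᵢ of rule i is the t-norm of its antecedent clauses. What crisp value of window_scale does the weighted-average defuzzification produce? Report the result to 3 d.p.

R1 (z=39.0): some=0.26, low=0.79, wide=0.91; AND[min(a, b)] → w = 0.26
R2 (z=36.0): some=0.26, high=0.38, ¬moderate=1−0.37=0.63; AND[min(a, b)] → w = 0.26
R3 (z=4.0): high=0.38, moderate=0.37, heavy=0.49; AND[min(a, b)] → w = 0.37
Weighted average = (0.26·39.0 + 0.26·36.0 + 0.37·4.0) / (0.26 + 0.26 + 0.37)
  = 20.9800 / 0.8900 = 23.573

23.573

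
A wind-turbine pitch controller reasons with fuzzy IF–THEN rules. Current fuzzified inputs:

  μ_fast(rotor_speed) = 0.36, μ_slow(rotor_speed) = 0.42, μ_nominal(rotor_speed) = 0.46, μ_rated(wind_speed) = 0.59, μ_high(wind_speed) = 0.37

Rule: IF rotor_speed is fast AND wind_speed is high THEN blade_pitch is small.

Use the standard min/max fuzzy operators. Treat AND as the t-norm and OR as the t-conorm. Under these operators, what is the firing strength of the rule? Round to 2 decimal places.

0.36

firing strength: fast=0.36, high=0.37; AND[min(a, b)] → w = 0.36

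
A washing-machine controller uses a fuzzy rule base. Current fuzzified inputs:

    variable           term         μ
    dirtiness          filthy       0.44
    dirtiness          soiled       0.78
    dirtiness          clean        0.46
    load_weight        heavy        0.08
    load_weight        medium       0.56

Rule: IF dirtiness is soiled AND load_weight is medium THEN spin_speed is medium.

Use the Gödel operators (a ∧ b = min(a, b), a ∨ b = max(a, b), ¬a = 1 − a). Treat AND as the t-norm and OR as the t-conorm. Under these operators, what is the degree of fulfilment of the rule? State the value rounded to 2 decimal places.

0.56

firing strength: soiled=0.78, medium=0.56; AND[min(a, b)] → w = 0.56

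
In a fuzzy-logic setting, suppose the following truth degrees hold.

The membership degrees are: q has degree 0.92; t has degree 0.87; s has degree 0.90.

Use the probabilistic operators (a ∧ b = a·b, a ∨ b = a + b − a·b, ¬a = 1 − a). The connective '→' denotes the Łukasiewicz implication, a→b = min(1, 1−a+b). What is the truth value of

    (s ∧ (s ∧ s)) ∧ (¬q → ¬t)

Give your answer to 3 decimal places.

s ∧ s = a·b on (0.9000, 0.9000) = 0.8100
s ∧ (s ∧ s) = a·b on (0.9000, 0.8100) = 0.7290
¬q = 1 − 0.9200 = 0.0800
¬t = 1 − 0.8700 = 0.1300
¬q → ¬t  [Łukasiewicz: min(1, 1−a+b)] with a=0.0800, b=0.1300 → 1.0000
(s ∧ (s ∧ s)) ∧ (¬q → ¬t) = a·b on (0.7290, 1.0000) = 0.7290

0.729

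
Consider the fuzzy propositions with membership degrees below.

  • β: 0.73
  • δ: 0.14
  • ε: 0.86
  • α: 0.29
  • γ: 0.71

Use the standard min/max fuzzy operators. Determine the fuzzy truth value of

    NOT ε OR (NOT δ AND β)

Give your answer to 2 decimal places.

NOT ε = 1 − 0.86 = 0.14
NOT δ = 1 − 0.14 = 0.86
NOT δ AND β = min(a, b) on (0.86, 0.73) = 0.73
NOT ε OR (NOT δ AND β) = max(a, b) on (0.14, 0.73) = 0.73

0.73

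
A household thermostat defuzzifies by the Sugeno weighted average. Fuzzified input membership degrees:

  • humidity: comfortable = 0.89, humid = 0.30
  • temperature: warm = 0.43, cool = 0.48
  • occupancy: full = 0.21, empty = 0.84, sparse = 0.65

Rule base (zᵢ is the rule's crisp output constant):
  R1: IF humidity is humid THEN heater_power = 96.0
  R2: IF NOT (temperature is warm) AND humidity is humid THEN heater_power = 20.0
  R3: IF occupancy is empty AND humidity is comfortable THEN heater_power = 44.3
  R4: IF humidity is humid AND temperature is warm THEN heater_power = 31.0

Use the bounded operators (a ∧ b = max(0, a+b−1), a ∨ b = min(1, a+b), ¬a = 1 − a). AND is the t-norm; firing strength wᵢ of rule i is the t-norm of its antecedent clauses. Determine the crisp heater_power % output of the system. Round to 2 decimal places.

59.36

R1 (z=96.0): humid=0.30 → w = 0.30
R2 (z=20.0): ¬warm=1−0.43=0.57, humid=0.30; AND[max(0, a+b−1)] → w = 0.00
R3 (z=44.3): empty=0.84, comfortable=0.89; AND[max(0, a+b−1)] → w = 0.73
R4 (z=31.0): humid=0.30, warm=0.43; AND[max(0, a+b−1)] → w = 0.00
Weighted average = (0.30·96.0 + 0.00·20.0 + 0.73·44.3 + 0.00·31.0) / (0.30 + 0.00 + 0.73 + 0.00)
  = 61.1390 / 1.0300 = 59.36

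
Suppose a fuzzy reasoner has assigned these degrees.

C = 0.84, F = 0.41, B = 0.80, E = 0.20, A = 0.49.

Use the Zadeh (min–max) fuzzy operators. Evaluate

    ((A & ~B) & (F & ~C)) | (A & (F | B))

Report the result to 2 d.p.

~B = 1 − 0.80 = 0.20
A & ~B = min(a, b) on (0.49, 0.20) = 0.20
~C = 1 − 0.84 = 0.16
F & ~C = min(a, b) on (0.41, 0.16) = 0.16
(A & ~B) & (F & ~C) = min(a, b) on (0.20, 0.16) = 0.16
F | B = max(a, b) on (0.41, 0.80) = 0.80
A & (F | B) = min(a, b) on (0.49, 0.80) = 0.49
((A & ~B) & (F & ~C)) | (A & (F | B)) = max(a, b) on (0.16, 0.49) = 0.49

0.49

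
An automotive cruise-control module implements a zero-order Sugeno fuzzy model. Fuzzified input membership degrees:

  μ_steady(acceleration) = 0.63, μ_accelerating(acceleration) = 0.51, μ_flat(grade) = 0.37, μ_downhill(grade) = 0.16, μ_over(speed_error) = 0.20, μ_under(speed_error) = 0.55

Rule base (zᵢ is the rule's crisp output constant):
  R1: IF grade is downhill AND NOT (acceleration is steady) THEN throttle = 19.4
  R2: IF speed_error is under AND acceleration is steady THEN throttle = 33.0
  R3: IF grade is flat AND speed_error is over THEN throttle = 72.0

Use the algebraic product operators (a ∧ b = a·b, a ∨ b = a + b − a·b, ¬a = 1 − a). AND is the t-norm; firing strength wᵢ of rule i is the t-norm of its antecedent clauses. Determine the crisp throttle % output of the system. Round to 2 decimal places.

37.34

R1 (z=19.4): downhill=0.16, ¬steady=1−0.63=0.37; AND[a·b] → w = 0.0592
R2 (z=33.0): under=0.55, steady=0.63; AND[a·b] → w = 0.3465
R3 (z=72.0): flat=0.37, over=0.20; AND[a·b] → w = 0.0740
Weighted average = (0.0592·19.4 + 0.3465·33.0 + 0.0740·72.0) / (0.0592 + 0.3465 + 0.0740)
  = 17.9110 / 0.4797 = 37.34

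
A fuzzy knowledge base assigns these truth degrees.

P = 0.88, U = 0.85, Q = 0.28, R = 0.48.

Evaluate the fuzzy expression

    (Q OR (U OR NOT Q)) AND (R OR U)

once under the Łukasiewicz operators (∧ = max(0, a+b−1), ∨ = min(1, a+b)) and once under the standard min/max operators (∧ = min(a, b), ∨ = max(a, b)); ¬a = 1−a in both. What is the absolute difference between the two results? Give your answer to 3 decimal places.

Under Łukasiewicz:
  NOT Q = 1 − 0.28 = 0.72
  U OR NOT Q = min(1, a+b) on (0.85, 0.72) = 1.00
  Q OR (U OR NOT Q) = min(1, a+b) on (0.28, 1.00) = 1.00
  R OR U = min(1, a+b) on (0.48, 0.85) = 1.00
  (Q OR (U OR NOT Q)) AND (R OR U) = max(0, a+b−1) on (1.00, 1.00) = 1.00
  → value = 1.0000
Under standard min/max:
  NOT Q = 1 − 0.28 = 0.72
  U OR NOT Q = max(a, b) on (0.85, 0.72) = 0.85
  Q OR (U OR NOT Q) = max(a, b) on (0.28, 0.85) = 0.85
  R OR U = max(a, b) on (0.48, 0.85) = 0.85
  (Q OR (U OR NOT Q)) AND (R OR U) = min(a, b) on (0.85, 0.85) = 0.85
  → value = 0.8500
|1.0000 − 0.8500| = 0.150

0.150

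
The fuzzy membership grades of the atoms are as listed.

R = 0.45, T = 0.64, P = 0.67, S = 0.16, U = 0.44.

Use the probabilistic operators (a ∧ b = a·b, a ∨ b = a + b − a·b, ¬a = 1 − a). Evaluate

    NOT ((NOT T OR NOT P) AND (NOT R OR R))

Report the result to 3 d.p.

NOT T = 1 − 0.6400 = 0.3600
NOT P = 1 − 0.6700 = 0.3300
NOT T OR NOT P = a + b − a·b on (0.3600, 0.3300) = 0.5712
NOT R = 1 − 0.4500 = 0.5500
NOT R OR R = a + b − a·b on (0.5500, 0.4500) = 0.7525
(NOT T OR NOT P) AND (NOT R OR R) = a·b on (0.5712, 0.7525) = 0.4298
NOT ((NOT T OR NOT P) AND (NOT R OR R)) = 1 − 0.4298 = 0.5702

0.570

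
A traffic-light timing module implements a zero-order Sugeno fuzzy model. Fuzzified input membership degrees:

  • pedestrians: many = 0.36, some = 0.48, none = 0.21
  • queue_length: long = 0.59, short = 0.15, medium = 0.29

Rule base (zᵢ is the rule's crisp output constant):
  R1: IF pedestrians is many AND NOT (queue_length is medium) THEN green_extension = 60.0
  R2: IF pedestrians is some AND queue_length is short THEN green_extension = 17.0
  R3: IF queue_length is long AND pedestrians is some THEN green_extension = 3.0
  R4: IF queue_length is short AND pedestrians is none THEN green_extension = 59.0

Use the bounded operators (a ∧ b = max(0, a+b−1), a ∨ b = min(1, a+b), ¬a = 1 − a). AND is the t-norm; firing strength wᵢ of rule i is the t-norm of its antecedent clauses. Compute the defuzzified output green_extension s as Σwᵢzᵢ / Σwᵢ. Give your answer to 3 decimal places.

31.500

R1 (z=60.0): many=0.36, ¬medium=1−0.29=0.71; AND[max(0, a+b−1)] → w = 0.07
R2 (z=17.0): some=0.48, short=0.15; AND[max(0, a+b−1)] → w = 0.00
R3 (z=3.0): long=0.59, some=0.48; AND[max(0, a+b−1)] → w = 0.07
R4 (z=59.0): short=0.15, none=0.21; AND[max(0, a+b−1)] → w = 0.00
Weighted average = (0.07·60.0 + 0.00·17.0 + 0.07·3.0 + 0.00·59.0) / (0.07 + 0.00 + 0.07 + 0.00)
  = 4.4100 / 0.1400 = 31.500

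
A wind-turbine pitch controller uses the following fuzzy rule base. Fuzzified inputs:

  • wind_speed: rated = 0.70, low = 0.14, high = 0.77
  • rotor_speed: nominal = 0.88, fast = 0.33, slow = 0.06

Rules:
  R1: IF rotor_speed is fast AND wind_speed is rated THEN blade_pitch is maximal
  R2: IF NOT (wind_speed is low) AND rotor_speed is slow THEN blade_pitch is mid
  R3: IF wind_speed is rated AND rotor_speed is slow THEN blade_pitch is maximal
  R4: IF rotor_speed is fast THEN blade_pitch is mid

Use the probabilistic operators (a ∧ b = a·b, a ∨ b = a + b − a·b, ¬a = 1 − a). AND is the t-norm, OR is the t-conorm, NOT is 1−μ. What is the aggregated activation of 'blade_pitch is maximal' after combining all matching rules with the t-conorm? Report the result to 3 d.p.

0.263

R1: fast=0.33, rated=0.70; AND[a·b] → w = 0.2310
R2: ¬low=1−0.14=0.86, slow=0.06; AND[a·b] → w = 0.0516
R3: rated=0.70, slow=0.06; AND[a·b] → w = 0.0420
R4: fast=0.33 → w = 0.3300
Rules with consequent 'maximal': {R1, R3} → strengths 0.2310, 0.0420
Aggregate via t-conorm [a + b − a·b]: 0.2633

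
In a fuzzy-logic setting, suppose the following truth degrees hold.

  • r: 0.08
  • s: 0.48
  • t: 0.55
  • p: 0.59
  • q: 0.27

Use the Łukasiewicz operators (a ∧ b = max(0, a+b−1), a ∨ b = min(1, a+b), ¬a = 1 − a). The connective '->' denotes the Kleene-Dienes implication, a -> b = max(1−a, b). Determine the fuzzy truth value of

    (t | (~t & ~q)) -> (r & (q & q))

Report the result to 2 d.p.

0.27

~t = 1 − 0.55 = 0.45
~q = 1 − 0.27 = 0.73
~t & ~q = max(0, a+b−1) on (0.45, 0.73) = 0.18
t | (~t & ~q) = min(1, a+b) on (0.55, 0.18) = 0.73
q & q = max(0, a+b−1) on (0.27, 0.27) = 0.00
r & (q & q) = max(0, a+b−1) on (0.08, 0.00) = 0.00
(t | (~t & ~q)) -> (r & (q & q))  [Kleene-Dienes: max(1−a, b)] with a=0.73, b=0.00 → 0.27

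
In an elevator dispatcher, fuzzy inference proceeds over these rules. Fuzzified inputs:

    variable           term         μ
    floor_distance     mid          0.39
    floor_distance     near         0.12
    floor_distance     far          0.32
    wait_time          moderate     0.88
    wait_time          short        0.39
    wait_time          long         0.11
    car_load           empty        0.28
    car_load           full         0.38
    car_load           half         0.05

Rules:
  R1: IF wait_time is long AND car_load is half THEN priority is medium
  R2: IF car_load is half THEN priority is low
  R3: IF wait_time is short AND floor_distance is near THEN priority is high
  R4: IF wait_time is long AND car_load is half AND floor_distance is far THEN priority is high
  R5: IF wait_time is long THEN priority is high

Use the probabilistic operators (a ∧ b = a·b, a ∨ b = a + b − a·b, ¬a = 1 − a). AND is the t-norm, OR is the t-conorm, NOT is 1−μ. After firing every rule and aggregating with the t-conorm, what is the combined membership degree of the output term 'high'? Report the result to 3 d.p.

0.153

R1: long=0.11, half=0.05; AND[a·b] → w = 0.0055
R2: half=0.05 → w = 0.0500
R3: short=0.39, near=0.12; AND[a·b] → w = 0.0468
R4: long=0.11, half=0.05, far=0.32; AND[a·b] → w = 0.0018
R5: long=0.11 → w = 0.1100
Rules with consequent 'high': {R3, R4, R5} → strengths 0.0468, 0.0018, 0.1100
Aggregate via t-conorm [a + b − a·b]: 0.1531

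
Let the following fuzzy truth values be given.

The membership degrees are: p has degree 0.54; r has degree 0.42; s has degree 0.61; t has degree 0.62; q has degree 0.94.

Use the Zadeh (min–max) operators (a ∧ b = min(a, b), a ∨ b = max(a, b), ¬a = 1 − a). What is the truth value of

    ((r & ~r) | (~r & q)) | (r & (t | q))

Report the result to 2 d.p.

0.58

~r = 1 − 0.42 = 0.58
r & ~r = min(a, b) on (0.42, 0.58) = 0.42
~r = 1 − 0.42 = 0.58
~r & q = min(a, b) on (0.58, 0.94) = 0.58
(r & ~r) | (~r & q) = max(a, b) on (0.42, 0.58) = 0.58
t | q = max(a, b) on (0.62, 0.94) = 0.94
r & (t | q) = min(a, b) on (0.42, 0.94) = 0.42
((r & ~r) | (~r & q)) | (r & (t | q)) = max(a, b) on (0.58, 0.42) = 0.58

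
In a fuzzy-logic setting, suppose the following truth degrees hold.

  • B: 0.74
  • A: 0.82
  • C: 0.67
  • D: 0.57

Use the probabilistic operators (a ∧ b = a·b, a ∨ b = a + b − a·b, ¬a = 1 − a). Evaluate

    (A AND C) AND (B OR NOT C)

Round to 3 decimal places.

A AND C = a·b on (0.8200, 0.6700) = 0.5494
NOT C = 1 − 0.6700 = 0.3300
B OR NOT C = a + b − a·b on (0.7400, 0.3300) = 0.8258
(A AND C) AND (B OR NOT C) = a·b on (0.5494, 0.8258) = 0.4537

0.454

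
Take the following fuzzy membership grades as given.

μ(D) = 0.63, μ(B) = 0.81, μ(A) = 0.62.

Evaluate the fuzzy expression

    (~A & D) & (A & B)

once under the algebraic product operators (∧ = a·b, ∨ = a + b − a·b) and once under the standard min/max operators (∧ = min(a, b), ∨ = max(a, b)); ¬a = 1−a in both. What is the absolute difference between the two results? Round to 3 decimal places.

0.260

Under algebraic product:
  ~A = 1 − 0.6200 = 0.3800
  ~A & D = a·b on (0.3800, 0.6300) = 0.2394
  A & B = a·b on (0.6200, 0.8100) = 0.5022
  (~A & D) & (A & B) = a·b on (0.2394, 0.5022) = 0.1202
  → value = 0.1202
Under standard min/max:
  ~A = 1 − 0.62 = 0.38
  ~A & D = min(a, b) on (0.38, 0.63) = 0.38
  A & B = min(a, b) on (0.62, 0.81) = 0.62
  (~A & D) & (A & B) = min(a, b) on (0.38, 0.62) = 0.38
  → value = 0.3800
|0.1202 − 0.3800| = 0.260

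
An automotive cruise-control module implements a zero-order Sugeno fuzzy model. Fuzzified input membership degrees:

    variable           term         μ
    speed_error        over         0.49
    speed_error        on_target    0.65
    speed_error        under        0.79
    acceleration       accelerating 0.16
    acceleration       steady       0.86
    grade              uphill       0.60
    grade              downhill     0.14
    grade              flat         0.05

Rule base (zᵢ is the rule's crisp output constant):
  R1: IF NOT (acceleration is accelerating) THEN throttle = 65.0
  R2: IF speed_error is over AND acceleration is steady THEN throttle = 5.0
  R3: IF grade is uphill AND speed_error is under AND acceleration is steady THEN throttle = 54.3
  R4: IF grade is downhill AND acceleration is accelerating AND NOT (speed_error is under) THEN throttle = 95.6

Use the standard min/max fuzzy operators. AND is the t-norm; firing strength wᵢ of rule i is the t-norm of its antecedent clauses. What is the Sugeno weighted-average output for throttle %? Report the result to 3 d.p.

49.765

R1 (z=65.0): ¬accelerating=1−0.16=0.84 → w = 0.84
R2 (z=5.0): over=0.49, steady=0.86; AND[min(a, b)] → w = 0.49
R3 (z=54.3): uphill=0.60, under=0.79, steady=0.86; AND[min(a, b)] → w = 0.60
R4 (z=95.6): downhill=0.14, accelerating=0.16, ¬under=1−0.79=0.21; AND[min(a, b)] → w = 0.14
Weighted average = (0.84·65.0 + 0.49·5.0 + 0.60·54.3 + 0.14·95.6) / (0.84 + 0.49 + 0.60 + 0.14)
  = 103.0140 / 2.0700 = 49.765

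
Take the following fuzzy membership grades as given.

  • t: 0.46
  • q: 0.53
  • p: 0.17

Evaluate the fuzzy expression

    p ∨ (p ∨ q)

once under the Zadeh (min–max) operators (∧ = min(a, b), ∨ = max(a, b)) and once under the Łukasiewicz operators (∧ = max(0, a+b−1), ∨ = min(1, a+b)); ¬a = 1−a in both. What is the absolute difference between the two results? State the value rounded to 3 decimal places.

0.340

Under Zadeh (min–max):
  p ∨ q = max(a, b) on (0.17, 0.53) = 0.53
  p ∨ (p ∨ q) = max(a, b) on (0.17, 0.53) = 0.53
  → value = 0.5300
Under Łukasiewicz:
  p ∨ q = min(1, a+b) on (0.17, 0.53) = 0.70
  p ∨ (p ∨ q) = min(1, a+b) on (0.17, 0.70) = 0.87
  → value = 0.8700
|0.5300 − 0.8700| = 0.340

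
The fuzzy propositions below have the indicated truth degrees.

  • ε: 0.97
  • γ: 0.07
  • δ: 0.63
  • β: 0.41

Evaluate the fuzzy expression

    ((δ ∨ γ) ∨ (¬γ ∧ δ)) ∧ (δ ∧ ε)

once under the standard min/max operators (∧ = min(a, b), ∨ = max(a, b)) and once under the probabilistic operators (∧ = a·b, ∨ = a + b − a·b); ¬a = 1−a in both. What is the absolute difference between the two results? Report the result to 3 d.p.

0.106

Under standard min/max:
  δ ∨ γ = max(a, b) on (0.63, 0.07) = 0.63
  ¬γ = 1 − 0.07 = 0.93
  ¬γ ∧ δ = min(a, b) on (0.93, 0.63) = 0.63
  (δ ∨ γ) ∨ (¬γ ∧ δ) = max(a, b) on (0.63, 0.63) = 0.63
  δ ∧ ε = min(a, b) on (0.63, 0.97) = 0.63
  ((δ ∨ γ) ∨ (¬γ ∧ δ)) ∧ (δ ∧ ε) = min(a, b) on (0.63, 0.63) = 0.63
  → value = 0.6300
Under probabilistic:
  δ ∨ γ = a + b − a·b on (0.6300, 0.0700) = 0.6559
  ¬γ = 1 − 0.0700 = 0.9300
  ¬γ ∧ δ = a·b on (0.9300, 0.6300) = 0.5859
  (δ ∨ γ) ∨ (¬γ ∧ δ) = a + b − a·b on (0.6559, 0.5859) = 0.8575
  δ ∧ ε = a·b on (0.6300, 0.9700) = 0.6111
  ((δ ∨ γ) ∨ (¬γ ∧ δ)) ∧ (δ ∧ ε) = a·b on (0.8575, 0.6111) = 0.5240
  → value = 0.5240
|0.6300 − 0.5240| = 0.106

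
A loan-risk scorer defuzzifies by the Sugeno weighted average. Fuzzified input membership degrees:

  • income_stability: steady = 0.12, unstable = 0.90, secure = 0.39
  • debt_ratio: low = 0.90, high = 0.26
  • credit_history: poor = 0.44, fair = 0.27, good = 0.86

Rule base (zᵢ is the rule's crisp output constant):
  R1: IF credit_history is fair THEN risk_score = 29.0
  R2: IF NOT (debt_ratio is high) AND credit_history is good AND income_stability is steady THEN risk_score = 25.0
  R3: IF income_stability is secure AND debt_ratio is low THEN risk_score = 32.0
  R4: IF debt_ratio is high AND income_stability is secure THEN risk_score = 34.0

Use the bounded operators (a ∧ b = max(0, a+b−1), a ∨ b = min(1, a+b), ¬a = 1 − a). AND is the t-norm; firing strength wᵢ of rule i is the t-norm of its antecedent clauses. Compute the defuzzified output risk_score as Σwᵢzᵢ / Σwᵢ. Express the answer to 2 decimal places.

30.55

R1 (z=29.0): fair=0.27 → w = 0.27
R2 (z=25.0): ¬high=1−0.26=0.74, good=0.86, steady=0.12; AND[max(0, a+b−1)] → w = 0.00
R3 (z=32.0): secure=0.39, low=0.90; AND[max(0, a+b−1)] → w = 0.29
R4 (z=34.0): high=0.26, secure=0.39; AND[max(0, a+b−1)] → w = 0.00
Weighted average = (0.27·29.0 + 0.00·25.0 + 0.29·32.0 + 0.00·34.0) / (0.27 + 0.00 + 0.29 + 0.00)
  = 17.1100 / 0.5600 = 30.55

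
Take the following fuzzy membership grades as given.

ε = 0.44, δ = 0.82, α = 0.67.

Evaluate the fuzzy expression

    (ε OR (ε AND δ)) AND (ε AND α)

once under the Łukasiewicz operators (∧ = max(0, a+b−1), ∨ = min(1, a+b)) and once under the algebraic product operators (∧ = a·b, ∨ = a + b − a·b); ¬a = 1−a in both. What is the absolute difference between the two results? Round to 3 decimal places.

Under Łukasiewicz:
  ε AND δ = max(0, a+b−1) on (0.44, 0.82) = 0.26
  ε OR (ε AND δ) = min(1, a+b) on (0.44, 0.26) = 0.70
  ε AND α = max(0, a+b−1) on (0.44, 0.67) = 0.11
  (ε OR (ε AND δ)) AND (ε AND α) = max(0, a+b−1) on (0.70, 0.11) = 0.00
  → value = 0.0000
Under algebraic product:
  ε AND δ = a·b on (0.4400, 0.8200) = 0.3608
  ε OR (ε AND δ) = a + b − a·b on (0.4400, 0.3608) = 0.6420
  ε AND α = a·b on (0.4400, 0.6700) = 0.2948
  (ε OR (ε AND δ)) AND (ε AND α) = a·b on (0.6420, 0.2948) = 0.1893
  → value = 0.1893
|0.0000 − 0.1893| = 0.189

0.189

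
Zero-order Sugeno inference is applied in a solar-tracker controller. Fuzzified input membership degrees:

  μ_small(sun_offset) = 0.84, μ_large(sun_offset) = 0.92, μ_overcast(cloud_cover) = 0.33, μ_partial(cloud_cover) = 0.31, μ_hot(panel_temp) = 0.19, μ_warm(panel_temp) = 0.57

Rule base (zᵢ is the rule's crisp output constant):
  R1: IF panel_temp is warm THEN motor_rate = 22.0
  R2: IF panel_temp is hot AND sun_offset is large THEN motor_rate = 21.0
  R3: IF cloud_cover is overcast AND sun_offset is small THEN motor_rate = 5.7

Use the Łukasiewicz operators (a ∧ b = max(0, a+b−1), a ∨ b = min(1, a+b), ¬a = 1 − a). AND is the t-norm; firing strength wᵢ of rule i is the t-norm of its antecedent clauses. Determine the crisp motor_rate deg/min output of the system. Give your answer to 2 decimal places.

18.61

R1 (z=22.0): warm=0.57 → w = 0.57
R2 (z=21.0): hot=0.19, large=0.92; AND[max(0, a+b−1)] → w = 0.11
R3 (z=5.7): overcast=0.33, small=0.84; AND[max(0, a+b−1)] → w = 0.17
Weighted average = (0.57·22.0 + 0.11·21.0 + 0.17·5.7) / (0.57 + 0.11 + 0.17)
  = 15.8190 / 0.8500 = 18.61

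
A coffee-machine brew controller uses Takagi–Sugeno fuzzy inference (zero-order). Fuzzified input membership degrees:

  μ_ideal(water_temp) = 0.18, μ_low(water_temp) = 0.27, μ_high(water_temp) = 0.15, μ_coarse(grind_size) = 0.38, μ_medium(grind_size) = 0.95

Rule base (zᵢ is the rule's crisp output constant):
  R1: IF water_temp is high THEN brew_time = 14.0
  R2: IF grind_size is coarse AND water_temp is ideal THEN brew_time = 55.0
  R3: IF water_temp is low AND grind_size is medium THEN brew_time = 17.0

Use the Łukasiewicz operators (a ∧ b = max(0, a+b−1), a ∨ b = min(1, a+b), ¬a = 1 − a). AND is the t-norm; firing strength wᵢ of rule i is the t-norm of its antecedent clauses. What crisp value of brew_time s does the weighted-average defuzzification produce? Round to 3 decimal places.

15.784

R1 (z=14.0): high=0.15 → w = 0.15
R2 (z=55.0): coarse=0.38, ideal=0.18; AND[max(0, a+b−1)] → w = 0.00
R3 (z=17.0): low=0.27, medium=0.95; AND[max(0, a+b−1)] → w = 0.22
Weighted average = (0.15·14.0 + 0.00·55.0 + 0.22·17.0) / (0.15 + 0.00 + 0.22)
  = 5.8400 / 0.3700 = 15.784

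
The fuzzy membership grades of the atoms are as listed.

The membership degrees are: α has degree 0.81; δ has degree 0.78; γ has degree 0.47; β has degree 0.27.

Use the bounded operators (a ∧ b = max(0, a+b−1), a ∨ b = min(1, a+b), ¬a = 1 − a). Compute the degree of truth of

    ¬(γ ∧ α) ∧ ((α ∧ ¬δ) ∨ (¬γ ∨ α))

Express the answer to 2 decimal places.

0.72

γ ∧ α = max(0, a+b−1) on (0.47, 0.81) = 0.28
¬(γ ∧ α) = 1 − 0.28 = 0.72
¬δ = 1 − 0.78 = 0.22
α ∧ ¬δ = max(0, a+b−1) on (0.81, 0.22) = 0.03
¬γ = 1 − 0.47 = 0.53
¬γ ∨ α = min(1, a+b) on (0.53, 0.81) = 1.00
(α ∧ ¬δ) ∨ (¬γ ∨ α) = min(1, a+b) on (0.03, 1.00) = 1.00
¬(γ ∧ α) ∧ ((α ∧ ¬δ) ∨ (¬γ ∨ α)) = max(0, a+b−1) on (0.72, 1.00) = 0.72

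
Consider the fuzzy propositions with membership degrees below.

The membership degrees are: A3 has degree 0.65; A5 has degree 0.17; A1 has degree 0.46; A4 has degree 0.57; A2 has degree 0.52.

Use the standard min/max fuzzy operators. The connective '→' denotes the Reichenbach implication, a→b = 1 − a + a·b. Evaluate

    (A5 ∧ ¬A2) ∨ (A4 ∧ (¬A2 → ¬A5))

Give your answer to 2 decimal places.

0.57

¬A2 = 1 − 0.52 = 0.48
A5 ∧ ¬A2 = min(a, b) on (0.17, 0.48) = 0.17
¬A2 = 1 − 0.52 = 0.48
¬A5 = 1 − 0.17 = 0.83
¬A2 → ¬A5  [Reichenbach: 1 − a + a·b] with a=0.48, b=0.83 → 0.92
A4 ∧ (¬A2 → ¬A5) = min(a, b) on (0.57, 0.92) = 0.57
(A5 ∧ ¬A2) ∨ (A4 ∧ (¬A2 → ¬A5)) = max(a, b) on (0.17, 0.57) = 0.57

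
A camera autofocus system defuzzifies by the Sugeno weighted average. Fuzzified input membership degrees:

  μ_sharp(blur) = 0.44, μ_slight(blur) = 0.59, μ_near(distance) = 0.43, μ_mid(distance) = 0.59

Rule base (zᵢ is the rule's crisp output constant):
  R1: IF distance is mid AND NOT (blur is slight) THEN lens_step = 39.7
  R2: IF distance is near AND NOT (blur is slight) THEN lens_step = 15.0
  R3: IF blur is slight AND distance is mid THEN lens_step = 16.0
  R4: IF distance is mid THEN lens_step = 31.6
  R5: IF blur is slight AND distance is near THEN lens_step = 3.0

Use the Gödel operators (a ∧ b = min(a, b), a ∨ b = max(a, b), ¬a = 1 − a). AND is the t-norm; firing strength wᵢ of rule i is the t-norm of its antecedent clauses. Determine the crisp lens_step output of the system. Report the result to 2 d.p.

R1 (z=39.7): mid=0.59, ¬slight=1−0.59=0.41; AND[min(a, b)] → w = 0.41
R2 (z=15.0): near=0.43, ¬slight=1−0.59=0.41; AND[min(a, b)] → w = 0.41
R3 (z=16.0): slight=0.59, mid=0.59; AND[min(a, b)] → w = 0.59
R4 (z=31.6): mid=0.59 → w = 0.59
R5 (z=3.0): slight=0.59, near=0.43; AND[min(a, b)] → w = 0.43
Weighted average = (0.41·39.7 + 0.41·15.0 + 0.59·16.0 + 0.59·31.6 + 0.43·3.0) / (0.41 + 0.41 + 0.59 + 0.59 + 0.43)
  = 51.8010 / 2.4300 = 21.32

21.32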